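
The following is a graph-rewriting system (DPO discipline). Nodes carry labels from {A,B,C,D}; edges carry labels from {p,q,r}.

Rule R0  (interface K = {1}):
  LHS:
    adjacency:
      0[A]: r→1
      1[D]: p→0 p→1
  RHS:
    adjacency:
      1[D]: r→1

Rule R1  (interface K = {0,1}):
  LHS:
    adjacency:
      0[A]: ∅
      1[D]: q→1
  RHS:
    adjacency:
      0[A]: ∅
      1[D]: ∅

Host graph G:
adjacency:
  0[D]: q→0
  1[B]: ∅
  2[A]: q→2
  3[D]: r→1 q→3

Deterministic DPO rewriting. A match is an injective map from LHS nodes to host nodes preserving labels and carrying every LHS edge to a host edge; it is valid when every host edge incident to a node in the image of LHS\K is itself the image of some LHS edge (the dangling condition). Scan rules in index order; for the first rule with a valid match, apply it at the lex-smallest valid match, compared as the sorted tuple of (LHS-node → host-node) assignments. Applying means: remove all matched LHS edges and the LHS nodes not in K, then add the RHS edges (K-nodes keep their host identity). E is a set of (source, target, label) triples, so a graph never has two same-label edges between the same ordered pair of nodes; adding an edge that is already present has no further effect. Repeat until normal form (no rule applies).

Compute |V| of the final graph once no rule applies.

initial: |V|=4 |E|=4  E = 0-q->0 2-q->2 3-r->1 3-q->3
step 1: apply R1 at {0↦2, 1↦0}  → |V|=4 |E|=3  E = 2-q->2 3-r->1 3-q->3
step 2: apply R1 at {0↦2, 1↦3}  → |V|=4 |E|=2  E = 2-q->2 3-r->1
normal form: no rule applies after step 2
NF nodes: {0:D, 1:B, 2:A, 3:D}

Answer: 4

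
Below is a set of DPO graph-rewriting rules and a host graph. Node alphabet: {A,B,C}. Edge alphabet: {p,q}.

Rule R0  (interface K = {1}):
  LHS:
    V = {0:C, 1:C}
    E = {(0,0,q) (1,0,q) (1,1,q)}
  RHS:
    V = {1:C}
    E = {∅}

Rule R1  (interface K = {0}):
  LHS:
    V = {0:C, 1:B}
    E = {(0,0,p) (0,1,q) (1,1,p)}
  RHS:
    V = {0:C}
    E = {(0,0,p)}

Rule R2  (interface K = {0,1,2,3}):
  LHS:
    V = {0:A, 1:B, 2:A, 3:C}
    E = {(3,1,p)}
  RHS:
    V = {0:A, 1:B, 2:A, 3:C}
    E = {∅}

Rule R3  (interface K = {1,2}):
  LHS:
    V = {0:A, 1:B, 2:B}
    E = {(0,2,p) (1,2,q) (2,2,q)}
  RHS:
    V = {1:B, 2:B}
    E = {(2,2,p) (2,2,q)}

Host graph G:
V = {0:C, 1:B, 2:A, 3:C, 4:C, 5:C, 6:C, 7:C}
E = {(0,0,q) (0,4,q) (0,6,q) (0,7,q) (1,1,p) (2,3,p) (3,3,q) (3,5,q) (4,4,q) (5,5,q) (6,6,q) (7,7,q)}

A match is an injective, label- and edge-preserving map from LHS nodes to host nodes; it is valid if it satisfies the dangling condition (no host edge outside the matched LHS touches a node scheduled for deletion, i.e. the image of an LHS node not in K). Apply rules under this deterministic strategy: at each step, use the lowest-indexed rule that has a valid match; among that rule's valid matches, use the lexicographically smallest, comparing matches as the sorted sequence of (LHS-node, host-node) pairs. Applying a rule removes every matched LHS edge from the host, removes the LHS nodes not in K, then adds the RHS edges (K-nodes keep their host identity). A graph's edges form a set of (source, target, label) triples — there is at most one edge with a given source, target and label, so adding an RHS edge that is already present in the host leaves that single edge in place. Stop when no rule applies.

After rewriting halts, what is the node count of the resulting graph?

Answer: 6

Derivation:
start.  V:8 E:12  edges: 0-q->0 0-q->4 0-q->6 0-q->7 1-p->1 2-p->3 3-q->3 3-q->5 4-q->4 5-q->5 6-q->6 7-q->7
1. fire R0 via {0↦4, 1↦0}  →  V:7 E:9  edges: 0-q->6 0-q->7 1-p->1 2-p->3 3-q->3 3-q->5 5-q->5 6-q->6 7-q->7
2. fire R0 via {0↦5, 1↦3}  →  V:6 E:6  edges: 0-q->6 0-q->7 1-p->1 2-p->3 6-q->6 7-q->7
halt: no rule applies after step 2
NF nodes: {0:C, 1:B, 2:A, 3:C, 6:C, 7:C}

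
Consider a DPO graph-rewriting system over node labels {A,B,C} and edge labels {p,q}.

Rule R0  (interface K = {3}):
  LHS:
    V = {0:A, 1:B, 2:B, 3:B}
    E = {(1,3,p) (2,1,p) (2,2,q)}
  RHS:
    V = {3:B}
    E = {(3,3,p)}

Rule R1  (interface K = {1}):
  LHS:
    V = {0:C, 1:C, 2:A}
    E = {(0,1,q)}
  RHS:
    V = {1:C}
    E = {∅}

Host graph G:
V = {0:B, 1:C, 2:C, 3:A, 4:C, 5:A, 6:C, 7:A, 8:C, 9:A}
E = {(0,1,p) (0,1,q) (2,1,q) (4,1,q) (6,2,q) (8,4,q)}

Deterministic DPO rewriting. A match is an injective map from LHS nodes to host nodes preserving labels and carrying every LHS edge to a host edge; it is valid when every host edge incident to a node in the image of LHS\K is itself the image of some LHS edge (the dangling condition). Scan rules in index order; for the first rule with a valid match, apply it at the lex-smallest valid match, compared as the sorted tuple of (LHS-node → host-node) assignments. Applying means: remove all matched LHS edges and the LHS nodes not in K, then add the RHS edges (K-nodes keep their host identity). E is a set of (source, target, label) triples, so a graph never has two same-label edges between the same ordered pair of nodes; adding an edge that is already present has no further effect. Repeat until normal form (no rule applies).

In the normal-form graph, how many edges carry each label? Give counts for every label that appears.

Answer: p:1 q:1

Rewrite trace:
initial: |V|=10 |E|=6  E = 0-p->1 0-q->1 2-q->1 4-q->1 6-q->2 8-q->4
step 1: apply R1 at {0↦6, 1↦2, 2↦3}  → |V|=8 |E|=5  E = 0-p->1 0-q->1 2-q->1 4-q->1 8-q->4
step 2: apply R1 at {0↦2, 1↦1, 2↦5}  → |V|=6 |E|=4  E = 0-p->1 0-q->1 4-q->1 8-q->4
step 3: apply R1 at {0↦8, 1↦4, 2↦7}  → |V|=4 |E|=3  E = 0-p->1 0-q->1 4-q->1
step 4: apply R1 at {0↦4, 1↦1, 2↦9}  → |V|=2 |E|=2  E = 0-p->1 0-q->1
halt: no rule applies after step 4
NF edges: [(0, 1, 'p'), (0, 1, 'q')]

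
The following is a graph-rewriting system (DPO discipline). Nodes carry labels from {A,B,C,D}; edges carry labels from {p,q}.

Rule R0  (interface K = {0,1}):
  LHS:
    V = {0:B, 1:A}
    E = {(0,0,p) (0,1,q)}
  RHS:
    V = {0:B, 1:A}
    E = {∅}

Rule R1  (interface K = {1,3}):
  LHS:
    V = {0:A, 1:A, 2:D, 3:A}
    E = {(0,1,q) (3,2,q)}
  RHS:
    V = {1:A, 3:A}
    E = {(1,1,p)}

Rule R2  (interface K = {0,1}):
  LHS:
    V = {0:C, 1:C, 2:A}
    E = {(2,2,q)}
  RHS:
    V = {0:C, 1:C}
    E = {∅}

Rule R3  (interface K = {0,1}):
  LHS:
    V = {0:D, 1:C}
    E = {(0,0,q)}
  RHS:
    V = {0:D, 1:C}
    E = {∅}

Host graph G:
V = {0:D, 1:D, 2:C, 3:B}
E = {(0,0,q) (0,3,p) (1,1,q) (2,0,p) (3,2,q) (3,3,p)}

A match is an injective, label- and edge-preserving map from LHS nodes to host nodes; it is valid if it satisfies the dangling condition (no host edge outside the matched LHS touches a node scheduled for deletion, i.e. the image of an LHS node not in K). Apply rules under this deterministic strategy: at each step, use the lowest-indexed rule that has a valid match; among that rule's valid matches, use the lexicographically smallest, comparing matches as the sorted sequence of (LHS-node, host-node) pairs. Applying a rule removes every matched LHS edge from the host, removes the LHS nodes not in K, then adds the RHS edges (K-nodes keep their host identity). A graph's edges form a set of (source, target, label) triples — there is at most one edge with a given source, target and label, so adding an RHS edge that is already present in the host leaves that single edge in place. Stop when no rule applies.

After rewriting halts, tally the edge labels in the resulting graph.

Answer: p:3 q:1

Steps:
start.  V:4 E:6  edges: 0-q->0 0-p->3 1-q->1 2-p->0 3-q->2 3-p->3
1. fire R3 via {0↦0, 1↦2}  →  V:4 E:5  edges: 0-p->3 1-q->1 2-p->0 3-q->2 3-p->3
2. fire R3 via {0↦1, 1↦2}  →  V:4 E:4  edges: 0-p->3 2-p->0 3-q->2 3-p->3
final graph: no rule applies after step 2
NF edges: [(0, 3, 'p'), (2, 0, 'p'), (3, 2, 'q'), (3, 3, 'p')]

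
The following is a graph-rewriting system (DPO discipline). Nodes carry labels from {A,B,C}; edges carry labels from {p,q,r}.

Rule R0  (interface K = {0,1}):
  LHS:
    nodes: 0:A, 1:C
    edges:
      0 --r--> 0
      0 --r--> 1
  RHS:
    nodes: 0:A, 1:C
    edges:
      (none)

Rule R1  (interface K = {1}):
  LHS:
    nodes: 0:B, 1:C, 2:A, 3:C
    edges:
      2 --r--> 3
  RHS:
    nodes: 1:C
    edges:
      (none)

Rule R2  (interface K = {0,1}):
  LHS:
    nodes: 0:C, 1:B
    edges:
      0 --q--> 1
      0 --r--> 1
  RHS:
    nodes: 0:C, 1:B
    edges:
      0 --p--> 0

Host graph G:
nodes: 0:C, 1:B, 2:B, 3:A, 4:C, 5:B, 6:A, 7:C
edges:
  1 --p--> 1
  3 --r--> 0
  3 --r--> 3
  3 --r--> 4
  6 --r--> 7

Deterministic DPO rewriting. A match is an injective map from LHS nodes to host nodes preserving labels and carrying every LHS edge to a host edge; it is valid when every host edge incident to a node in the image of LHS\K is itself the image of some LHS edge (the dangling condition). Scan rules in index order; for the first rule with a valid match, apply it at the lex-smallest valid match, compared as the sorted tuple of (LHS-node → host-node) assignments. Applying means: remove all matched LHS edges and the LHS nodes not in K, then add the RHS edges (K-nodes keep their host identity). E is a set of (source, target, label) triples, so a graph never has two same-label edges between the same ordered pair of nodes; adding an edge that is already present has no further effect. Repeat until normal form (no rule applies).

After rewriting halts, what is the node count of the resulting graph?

Answer: 2

Derivation:
start.  V:8 E:5  edges: 1-p->1 3-r->0 3-r->3 3-r->4 6-r->7
1. fire R0 via {0↦3, 1↦0}  →  V:8 E:3  edges: 1-p->1 3-r->4 6-r->7
2. fire R1 via {0↦2, 1↦0, 2↦3, 3↦4}  →  V:5 E:2  edges: 1-p->1 6-r->7
3. fire R1 via {0↦5, 1↦0, 2↦6, 3↦7}  →  V:2 E:1  edges: 1-p->1
halt: no rule applies after step 3
NF nodes: {0:C, 1:B}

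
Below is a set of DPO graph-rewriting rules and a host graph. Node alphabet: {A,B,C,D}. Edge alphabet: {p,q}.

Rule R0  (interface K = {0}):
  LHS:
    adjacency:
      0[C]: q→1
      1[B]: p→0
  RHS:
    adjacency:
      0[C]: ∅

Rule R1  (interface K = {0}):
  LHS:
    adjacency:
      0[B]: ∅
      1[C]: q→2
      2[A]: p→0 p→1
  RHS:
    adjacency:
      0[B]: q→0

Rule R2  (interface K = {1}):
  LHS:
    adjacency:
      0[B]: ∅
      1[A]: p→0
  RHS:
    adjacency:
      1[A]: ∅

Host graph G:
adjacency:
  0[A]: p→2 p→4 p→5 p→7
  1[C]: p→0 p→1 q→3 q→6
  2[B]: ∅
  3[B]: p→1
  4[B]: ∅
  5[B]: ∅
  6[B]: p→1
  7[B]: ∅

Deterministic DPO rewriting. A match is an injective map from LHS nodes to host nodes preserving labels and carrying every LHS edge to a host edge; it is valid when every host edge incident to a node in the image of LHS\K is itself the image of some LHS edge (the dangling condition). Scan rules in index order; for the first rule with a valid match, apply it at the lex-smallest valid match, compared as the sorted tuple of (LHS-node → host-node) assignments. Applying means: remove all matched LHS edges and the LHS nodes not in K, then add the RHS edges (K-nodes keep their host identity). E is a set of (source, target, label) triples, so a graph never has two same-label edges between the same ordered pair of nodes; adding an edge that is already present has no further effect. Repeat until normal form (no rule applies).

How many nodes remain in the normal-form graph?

[0] host  ⇒  8 nodes, 10 edges  {0-p->2 0-p->4 0-p->5 0-p->7 1-p->0 1-p->1 1-q->3 1-q->6 3-p->1 6-p->1}
[1] R0 @ {0↦1, 1↦3}  ⇒  7 nodes, 8 edges  {0-p->2 0-p->4 0-p->5 0-p->7 1-p->0 1-p->1 1-q->6 6-p->1}
[2] R0 @ {0↦1, 1↦6}  ⇒  6 nodes, 6 edges  {0-p->2 0-p->4 0-p->5 0-p->7 1-p->0 1-p->1}
[3] R2 @ {0↦2, 1↦0}  ⇒  5 nodes, 5 edges  {0-p->4 0-p->5 0-p->7 1-p->0 1-p->1}
[4] R2 @ {0↦4, 1↦0}  ⇒  4 nodes, 4 edges  {0-p->5 0-p->7 1-p->0 1-p->1}
[5] R2 @ {0↦5, 1↦0}  ⇒  3 nodes, 3 edges  {0-p->7 1-p->0 1-p->1}
[6] R2 @ {0↦7, 1↦0}  ⇒  2 nodes, 2 edges  {1-p->0 1-p->1}
halt: no rule applies after step 6
NF nodes: {0:A, 1:C}

Answer: 2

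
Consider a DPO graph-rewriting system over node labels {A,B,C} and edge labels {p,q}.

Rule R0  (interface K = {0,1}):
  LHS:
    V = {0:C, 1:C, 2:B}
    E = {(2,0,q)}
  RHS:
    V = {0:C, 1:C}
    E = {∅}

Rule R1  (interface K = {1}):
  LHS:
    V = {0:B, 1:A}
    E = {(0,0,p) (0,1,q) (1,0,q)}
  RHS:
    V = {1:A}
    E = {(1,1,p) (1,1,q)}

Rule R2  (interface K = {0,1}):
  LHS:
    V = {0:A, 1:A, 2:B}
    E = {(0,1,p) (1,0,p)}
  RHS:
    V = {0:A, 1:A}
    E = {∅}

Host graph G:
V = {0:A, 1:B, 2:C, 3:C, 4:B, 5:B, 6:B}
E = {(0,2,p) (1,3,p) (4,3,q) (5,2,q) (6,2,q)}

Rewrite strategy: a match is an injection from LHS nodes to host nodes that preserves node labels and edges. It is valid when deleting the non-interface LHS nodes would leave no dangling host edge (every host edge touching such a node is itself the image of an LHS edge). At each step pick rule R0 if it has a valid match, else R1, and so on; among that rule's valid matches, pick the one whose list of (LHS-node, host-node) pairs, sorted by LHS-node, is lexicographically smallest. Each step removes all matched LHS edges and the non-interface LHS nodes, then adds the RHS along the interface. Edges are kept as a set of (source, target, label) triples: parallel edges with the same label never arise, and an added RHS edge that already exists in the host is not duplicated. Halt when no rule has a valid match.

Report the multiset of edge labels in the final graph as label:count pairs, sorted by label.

Answer: p:2

Steps:
initial: |V|=7 |E|=5  E = 0-p->2 1-p->3 4-q->3 5-q->2 6-q->2
step 1: apply R0 at {0↦2, 1↦3, 2↦5}  → |V|=6 |E|=4  E = 0-p->2 1-p->3 4-q->3 6-q->2
step 2: apply R0 at {0↦2, 1↦3, 2↦6}  → |V|=5 |E|=3  E = 0-p->2 1-p->3 4-q->3
step 3: apply R0 at {0↦3, 1↦2, 2↦4}  → |V|=4 |E|=2  E = 0-p->2 1-p->3
halt: no rule applies after step 3
NF edges: [(0, 2, 'p'), (1, 3, 'p')]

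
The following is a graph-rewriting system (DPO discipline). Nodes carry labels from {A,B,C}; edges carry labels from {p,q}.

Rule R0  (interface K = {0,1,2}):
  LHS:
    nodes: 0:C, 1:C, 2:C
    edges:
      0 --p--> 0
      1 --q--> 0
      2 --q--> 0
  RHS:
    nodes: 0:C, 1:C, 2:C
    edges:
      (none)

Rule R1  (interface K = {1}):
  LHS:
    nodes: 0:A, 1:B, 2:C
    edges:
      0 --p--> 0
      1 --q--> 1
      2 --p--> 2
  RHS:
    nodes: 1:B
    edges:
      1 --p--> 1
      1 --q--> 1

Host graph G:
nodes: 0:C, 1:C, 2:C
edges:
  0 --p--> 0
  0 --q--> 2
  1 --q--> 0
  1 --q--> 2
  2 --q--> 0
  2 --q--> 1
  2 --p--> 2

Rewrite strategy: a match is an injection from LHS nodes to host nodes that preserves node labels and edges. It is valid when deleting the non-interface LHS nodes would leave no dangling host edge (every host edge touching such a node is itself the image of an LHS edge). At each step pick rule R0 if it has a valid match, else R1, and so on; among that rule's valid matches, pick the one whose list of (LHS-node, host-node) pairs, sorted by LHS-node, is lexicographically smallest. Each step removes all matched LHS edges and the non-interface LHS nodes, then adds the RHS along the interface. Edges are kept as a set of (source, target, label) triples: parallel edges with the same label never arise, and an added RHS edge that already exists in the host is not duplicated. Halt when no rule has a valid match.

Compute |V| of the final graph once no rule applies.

Answer: 3

Derivation:
initial: |V|=3 |E|=7  E = 0-p->0 0-q->2 1-q->0 1-q->2 2-q->0 2-q->1 2-p->2
step 1: apply R0 at {0↦0, 1↦1, 2↦2}  → |V|=3 |E|=4  E = 0-q->2 1-q->2 2-q->1 2-p->2
step 2: apply R0 at {0↦2, 1↦0, 2↦1}  → |V|=3 |E|=1  E = 2-q->1
final graph: no rule applies after step 2
NF nodes: {0:C, 1:C, 2:C}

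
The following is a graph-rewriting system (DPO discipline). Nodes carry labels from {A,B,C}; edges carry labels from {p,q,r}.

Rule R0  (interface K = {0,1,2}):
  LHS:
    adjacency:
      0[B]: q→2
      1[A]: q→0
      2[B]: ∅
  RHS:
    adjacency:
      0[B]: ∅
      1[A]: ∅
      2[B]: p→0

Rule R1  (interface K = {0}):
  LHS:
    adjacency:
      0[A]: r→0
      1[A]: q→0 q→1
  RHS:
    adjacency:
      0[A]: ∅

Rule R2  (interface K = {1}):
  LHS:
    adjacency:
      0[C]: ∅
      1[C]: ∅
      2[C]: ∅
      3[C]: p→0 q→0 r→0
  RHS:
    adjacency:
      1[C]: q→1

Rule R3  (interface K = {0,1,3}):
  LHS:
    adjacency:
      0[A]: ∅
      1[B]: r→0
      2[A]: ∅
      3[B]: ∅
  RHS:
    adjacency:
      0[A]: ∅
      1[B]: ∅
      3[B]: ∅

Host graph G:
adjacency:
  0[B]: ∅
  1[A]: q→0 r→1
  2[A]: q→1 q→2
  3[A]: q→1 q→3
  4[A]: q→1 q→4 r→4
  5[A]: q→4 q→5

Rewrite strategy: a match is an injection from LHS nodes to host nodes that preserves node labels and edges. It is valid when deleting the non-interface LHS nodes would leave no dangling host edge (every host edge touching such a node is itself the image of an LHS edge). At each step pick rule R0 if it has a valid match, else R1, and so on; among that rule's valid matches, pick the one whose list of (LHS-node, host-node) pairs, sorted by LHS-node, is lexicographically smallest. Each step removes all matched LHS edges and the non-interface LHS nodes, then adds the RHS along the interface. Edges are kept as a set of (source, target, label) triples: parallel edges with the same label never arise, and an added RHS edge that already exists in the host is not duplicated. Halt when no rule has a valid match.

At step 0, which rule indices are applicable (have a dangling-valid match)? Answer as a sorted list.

Answer: [R1]

Rewrite trace:
R0: no valid match — LHS pattern not found
R1: 3 valid matches — {0↦1, 1↦2}, {0↦1, 1↦3}, {0↦4, 1↦5}
R2: no valid match — LHS pattern not found
R3: no valid match — LHS pattern not found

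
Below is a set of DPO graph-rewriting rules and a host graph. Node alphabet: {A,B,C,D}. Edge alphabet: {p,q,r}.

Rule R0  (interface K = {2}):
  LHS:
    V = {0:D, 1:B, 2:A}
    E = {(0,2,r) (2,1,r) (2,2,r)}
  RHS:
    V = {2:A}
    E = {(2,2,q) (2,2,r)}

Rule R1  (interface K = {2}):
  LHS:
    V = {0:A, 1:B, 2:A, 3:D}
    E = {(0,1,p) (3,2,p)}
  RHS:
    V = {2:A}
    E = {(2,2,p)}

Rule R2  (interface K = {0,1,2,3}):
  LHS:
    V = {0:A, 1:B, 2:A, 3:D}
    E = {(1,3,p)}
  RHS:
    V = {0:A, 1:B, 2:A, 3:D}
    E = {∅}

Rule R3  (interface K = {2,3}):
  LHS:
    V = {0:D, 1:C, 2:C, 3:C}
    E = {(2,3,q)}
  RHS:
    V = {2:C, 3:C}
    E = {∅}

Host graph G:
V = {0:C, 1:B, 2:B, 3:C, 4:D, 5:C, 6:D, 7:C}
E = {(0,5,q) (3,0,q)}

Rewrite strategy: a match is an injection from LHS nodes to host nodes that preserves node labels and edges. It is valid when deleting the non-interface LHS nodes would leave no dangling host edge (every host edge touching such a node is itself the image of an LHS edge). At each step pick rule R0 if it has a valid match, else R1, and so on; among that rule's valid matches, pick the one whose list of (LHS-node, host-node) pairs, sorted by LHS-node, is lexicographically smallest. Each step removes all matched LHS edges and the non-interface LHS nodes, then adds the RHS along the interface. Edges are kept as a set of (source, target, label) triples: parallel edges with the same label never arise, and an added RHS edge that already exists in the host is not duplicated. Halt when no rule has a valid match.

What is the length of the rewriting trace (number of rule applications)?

[0] host  ⇒  8 nodes, 2 edges  {0-q->5 3-q->0}
[1] R3 @ {0↦4, 1↦7, 2↦0, 3↦5}  ⇒  6 nodes, 1 edges  {3-q->0}
[2] R3 @ {0↦6, 1↦5, 2↦3, 3↦0}  ⇒  4 nodes, 0 edges  {∅}
final graph: no rule applies after step 2

Answer: 2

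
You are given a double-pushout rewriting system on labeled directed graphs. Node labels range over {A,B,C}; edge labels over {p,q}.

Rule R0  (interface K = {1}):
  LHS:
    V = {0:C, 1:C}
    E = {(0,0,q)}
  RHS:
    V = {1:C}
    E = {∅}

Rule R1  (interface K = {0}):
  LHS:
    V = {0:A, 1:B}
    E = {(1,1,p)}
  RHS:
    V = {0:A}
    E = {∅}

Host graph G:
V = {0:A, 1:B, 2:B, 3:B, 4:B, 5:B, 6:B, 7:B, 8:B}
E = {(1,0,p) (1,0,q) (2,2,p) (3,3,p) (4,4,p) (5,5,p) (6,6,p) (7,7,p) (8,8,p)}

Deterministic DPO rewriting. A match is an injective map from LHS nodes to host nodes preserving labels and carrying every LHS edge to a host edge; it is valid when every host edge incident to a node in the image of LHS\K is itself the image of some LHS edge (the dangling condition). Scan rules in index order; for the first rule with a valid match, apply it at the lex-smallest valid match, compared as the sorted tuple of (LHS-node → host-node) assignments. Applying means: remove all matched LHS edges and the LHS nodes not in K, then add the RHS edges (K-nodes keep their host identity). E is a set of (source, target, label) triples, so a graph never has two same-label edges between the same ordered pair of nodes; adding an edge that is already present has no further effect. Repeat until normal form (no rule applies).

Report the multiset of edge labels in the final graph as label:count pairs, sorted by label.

Answer: p:1 q:1

Steps:
start.  V:9 E:9  edges: 1-p->0 1-q->0 2-p->2 3-p->3 4-p->4 5-p->5 6-p->6 7-p->7 8-p->8
1. fire R1 via {0↦0, 1↦2}  →  V:8 E:8  edges: 1-p->0 1-q->0 3-p->3 4-p->4 5-p->5 6-p->6 7-p->7 8-p->8
2. fire R1 via {0↦0, 1↦3}  →  V:7 E:7  edges: 1-p->0 1-q->0 4-p->4 5-p->5 6-p->6 7-p->7 8-p->8
3. fire R1 via {0↦0, 1↦4}  →  V:6 E:6  edges: 1-p->0 1-q->0 5-p->5 6-p->6 7-p->7 8-p->8
4. fire R1 via {0↦0, 1↦5}  →  V:5 E:5  edges: 1-p->0 1-q->0 6-p->6 7-p->7 8-p->8
5. fire R1 via {0↦0, 1↦6}  →  V:4 E:4  edges: 1-p->0 1-q->0 7-p->7 8-p->8
6. fire R1 via {0↦0, 1↦7}  →  V:3 E:3  edges: 1-p->0 1-q->0 8-p->8
7. fire R1 via {0↦0, 1↦8}  →  V:2 E:2  edges: 1-p->0 1-q->0
final graph: no rule applies after step 7
NF edges: [(1, 0, 'p'), (1, 0, 'q')]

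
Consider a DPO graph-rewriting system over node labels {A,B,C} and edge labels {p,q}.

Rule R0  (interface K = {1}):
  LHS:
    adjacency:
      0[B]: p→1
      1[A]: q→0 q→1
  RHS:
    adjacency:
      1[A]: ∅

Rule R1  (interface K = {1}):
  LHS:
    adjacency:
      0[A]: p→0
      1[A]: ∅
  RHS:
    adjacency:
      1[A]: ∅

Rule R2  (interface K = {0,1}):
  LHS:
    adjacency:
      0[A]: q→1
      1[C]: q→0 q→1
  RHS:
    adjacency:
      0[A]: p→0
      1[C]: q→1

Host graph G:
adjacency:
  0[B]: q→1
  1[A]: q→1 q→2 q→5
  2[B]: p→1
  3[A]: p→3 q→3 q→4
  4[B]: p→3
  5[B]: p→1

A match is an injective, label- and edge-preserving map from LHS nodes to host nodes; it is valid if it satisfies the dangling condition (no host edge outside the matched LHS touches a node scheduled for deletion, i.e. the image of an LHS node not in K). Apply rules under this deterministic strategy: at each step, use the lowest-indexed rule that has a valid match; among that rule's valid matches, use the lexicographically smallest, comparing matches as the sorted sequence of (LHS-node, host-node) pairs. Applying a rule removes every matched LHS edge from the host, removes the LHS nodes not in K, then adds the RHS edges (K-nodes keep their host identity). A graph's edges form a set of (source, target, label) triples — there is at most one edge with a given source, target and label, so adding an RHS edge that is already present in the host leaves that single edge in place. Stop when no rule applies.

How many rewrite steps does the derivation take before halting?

Answer: 3

Rewrite trace:
initial: |V|=6 |E|=10  E = 0-q->1 1-q->1 1-q->2 1-q->5 2-p->1 3-p->3 3-q->3 3-q->4 4-p->3 5-p->1
step 1: apply R0 at {0↦2, 1↦1}  → |V|=5 |E|=7  E = 0-q->1 1-q->5 3-p->3 3-q->3 3-q->4 4-p->3 5-p->1
step 2: apply R0 at {0↦4, 1↦3}  → |V|=4 |E|=4  E = 0-q->1 1-q->5 3-p->3 5-p->1
step 3: apply R1 at {0↦3, 1↦1}  → |V|=3 |E|=3  E = 0-q->1 1-q->5 5-p->1
halt: no rule applies after step 3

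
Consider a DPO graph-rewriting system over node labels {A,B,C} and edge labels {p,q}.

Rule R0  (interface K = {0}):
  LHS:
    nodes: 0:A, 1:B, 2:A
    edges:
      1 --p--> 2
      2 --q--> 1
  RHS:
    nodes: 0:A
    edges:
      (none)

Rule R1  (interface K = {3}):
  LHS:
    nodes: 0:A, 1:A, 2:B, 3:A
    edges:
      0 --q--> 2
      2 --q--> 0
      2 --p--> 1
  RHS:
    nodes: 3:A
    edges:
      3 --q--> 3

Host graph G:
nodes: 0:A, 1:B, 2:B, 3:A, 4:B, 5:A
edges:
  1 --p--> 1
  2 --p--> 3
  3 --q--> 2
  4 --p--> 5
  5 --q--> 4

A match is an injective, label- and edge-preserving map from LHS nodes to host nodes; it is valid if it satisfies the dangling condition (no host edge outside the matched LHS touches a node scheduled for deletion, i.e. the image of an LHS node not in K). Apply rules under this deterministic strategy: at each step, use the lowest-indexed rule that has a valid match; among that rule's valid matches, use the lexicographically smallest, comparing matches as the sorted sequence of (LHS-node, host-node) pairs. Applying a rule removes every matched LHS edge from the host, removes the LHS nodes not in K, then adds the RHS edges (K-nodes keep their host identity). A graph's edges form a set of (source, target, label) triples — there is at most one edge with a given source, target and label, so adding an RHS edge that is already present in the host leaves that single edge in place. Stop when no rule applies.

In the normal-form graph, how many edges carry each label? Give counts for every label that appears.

Answer: p:1

Derivation:
initial: |V|=6 |E|=5  E = 1-p->1 2-p->3 3-q->2 4-p->5 5-q->4
step 1: apply R0 at {0↦0, 1↦2, 2↦3}  → |V|=4 |E|=3  E = 1-p->1 4-p->5 5-q->4
step 2: apply R0 at {0↦0, 1↦4, 2↦5}  → |V|=2 |E|=1  E = 1-p->1
normal form: no rule applies after step 2
NF edges: [(1, 1, 'p')]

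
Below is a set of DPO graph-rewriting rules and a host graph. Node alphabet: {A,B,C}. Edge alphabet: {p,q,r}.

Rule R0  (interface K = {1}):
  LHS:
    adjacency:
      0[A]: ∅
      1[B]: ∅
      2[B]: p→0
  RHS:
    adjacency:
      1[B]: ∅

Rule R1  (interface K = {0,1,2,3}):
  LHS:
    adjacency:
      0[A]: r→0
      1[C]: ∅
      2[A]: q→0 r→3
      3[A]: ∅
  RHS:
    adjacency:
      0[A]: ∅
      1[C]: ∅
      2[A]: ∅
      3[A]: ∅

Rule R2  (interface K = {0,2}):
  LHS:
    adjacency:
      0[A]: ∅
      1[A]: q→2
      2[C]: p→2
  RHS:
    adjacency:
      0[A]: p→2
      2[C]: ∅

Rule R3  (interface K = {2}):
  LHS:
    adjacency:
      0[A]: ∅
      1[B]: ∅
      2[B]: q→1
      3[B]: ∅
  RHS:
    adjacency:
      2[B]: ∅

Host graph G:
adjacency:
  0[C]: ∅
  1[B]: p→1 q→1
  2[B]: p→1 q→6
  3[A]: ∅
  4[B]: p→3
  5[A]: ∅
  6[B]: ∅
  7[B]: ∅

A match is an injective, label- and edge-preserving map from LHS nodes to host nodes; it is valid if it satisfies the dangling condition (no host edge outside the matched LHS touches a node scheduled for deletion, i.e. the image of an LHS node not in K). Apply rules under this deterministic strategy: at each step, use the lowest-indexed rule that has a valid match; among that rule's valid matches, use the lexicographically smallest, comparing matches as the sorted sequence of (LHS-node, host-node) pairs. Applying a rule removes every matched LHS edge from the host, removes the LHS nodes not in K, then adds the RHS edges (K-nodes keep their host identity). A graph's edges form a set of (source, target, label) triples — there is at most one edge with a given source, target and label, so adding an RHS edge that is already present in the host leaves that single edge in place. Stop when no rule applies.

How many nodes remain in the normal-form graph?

Answer: 3

Derivation:
initial: |V|=8 |E|=5  E = 1-p->1 1-q->1 2-p->1 2-q->6 4-p->3
step 1: apply R0 at {0↦3, 1↦1, 2↦4}  → |V|=6 |E|=4  E = 1-p->1 1-q->1 2-p->1 2-q->6
step 2: apply R3 at {0↦5, 1↦6, 2↦2, 3↦7}  → |V|=3 |E|=3  E = 1-p->1 1-q->1 2-p->1
halt: no rule applies after step 2
NF nodes: {0:C, 1:B, 2:B}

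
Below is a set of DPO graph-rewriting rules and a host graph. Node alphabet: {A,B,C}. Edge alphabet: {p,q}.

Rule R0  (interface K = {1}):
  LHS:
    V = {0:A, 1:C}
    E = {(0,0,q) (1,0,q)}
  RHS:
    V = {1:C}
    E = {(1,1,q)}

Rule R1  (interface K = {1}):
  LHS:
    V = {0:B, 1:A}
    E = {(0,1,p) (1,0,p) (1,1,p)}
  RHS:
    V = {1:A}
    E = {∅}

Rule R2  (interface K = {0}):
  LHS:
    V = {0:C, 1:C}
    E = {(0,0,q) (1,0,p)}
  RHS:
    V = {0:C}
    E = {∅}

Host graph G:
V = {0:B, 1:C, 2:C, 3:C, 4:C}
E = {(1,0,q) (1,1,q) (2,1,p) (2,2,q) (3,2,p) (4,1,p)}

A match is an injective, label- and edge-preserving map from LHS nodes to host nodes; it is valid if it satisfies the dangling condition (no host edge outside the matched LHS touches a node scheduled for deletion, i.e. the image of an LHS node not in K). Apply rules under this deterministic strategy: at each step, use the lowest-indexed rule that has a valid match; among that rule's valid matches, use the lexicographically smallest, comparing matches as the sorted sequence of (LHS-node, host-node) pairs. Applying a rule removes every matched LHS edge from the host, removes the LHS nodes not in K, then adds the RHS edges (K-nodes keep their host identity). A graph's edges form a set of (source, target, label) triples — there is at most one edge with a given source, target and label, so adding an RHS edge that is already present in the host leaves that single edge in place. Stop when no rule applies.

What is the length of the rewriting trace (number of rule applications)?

Answer: 2

Steps:
initial: |V|=5 |E|=6  E = 1-q->0 1-q->1 2-p->1 2-q->2 3-p->2 4-p->1
step 1: apply R2 at {0↦1, 1↦4}  → |V|=4 |E|=4  E = 1-q->0 2-p->1 2-q->2 3-p->2
step 2: apply R2 at {0↦2, 1↦3}  → |V|=3 |E|=2  E = 1-q->0 2-p->1
halt: no rule applies after step 2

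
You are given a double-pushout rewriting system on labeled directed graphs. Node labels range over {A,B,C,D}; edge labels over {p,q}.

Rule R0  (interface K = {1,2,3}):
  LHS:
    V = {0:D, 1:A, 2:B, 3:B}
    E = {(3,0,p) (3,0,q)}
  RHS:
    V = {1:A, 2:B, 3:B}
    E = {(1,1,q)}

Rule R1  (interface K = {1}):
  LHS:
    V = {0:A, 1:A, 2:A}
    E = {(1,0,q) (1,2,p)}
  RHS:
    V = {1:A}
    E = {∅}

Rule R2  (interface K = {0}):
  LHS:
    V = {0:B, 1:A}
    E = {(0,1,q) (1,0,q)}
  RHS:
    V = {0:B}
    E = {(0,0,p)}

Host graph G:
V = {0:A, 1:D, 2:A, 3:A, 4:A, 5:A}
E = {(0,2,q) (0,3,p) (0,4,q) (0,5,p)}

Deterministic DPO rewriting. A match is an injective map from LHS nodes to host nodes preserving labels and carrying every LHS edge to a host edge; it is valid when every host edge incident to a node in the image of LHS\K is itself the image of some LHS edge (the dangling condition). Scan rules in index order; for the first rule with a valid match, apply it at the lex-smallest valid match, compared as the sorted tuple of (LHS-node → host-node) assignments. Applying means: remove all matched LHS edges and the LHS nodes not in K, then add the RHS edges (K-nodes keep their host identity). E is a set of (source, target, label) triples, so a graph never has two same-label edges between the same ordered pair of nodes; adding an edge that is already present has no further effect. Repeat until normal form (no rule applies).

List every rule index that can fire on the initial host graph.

R0: no valid match — LHS pattern not found
R1: 4 valid matches — {0↦2, 1↦0, 2↦3}, {0↦2, 1↦0, 2↦5}, {0↦4, 1↦0, 2↦3} (+1 more)
R2: no valid match — LHS pattern not found

Answer: [R1]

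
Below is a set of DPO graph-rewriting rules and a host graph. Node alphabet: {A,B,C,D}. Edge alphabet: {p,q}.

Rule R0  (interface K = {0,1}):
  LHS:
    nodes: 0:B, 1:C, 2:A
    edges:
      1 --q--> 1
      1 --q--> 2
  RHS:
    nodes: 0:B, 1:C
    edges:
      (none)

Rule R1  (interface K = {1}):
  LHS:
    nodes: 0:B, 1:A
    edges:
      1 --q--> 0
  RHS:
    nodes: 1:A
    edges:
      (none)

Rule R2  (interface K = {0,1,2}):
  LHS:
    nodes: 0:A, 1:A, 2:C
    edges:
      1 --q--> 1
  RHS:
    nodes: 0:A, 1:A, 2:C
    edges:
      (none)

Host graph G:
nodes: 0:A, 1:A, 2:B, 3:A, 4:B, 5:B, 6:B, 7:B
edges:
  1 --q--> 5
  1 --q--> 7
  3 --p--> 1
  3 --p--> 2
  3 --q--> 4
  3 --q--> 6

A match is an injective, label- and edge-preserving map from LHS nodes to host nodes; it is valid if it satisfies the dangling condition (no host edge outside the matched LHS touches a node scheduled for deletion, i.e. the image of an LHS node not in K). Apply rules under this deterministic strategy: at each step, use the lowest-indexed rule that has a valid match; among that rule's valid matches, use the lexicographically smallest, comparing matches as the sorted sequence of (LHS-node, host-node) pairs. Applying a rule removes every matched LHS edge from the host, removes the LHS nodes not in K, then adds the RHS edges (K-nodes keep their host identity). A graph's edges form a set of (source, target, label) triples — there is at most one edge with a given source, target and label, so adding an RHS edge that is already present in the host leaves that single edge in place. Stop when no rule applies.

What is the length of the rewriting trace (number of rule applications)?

initial: |V|=8 |E|=6  E = 1-q->5 1-q->7 3-p->1 3-p->2 3-q->4 3-q->6
step 1: apply R1 at {0↦4, 1↦3}  → |V|=7 |E|=5  E = 1-q->5 1-q->7 3-p->1 3-p->2 3-q->6
step 2: apply R1 at {0↦5, 1↦1}  → |V|=6 |E|=4  E = 1-q->7 3-p->1 3-p->2 3-q->6
step 3: apply R1 at {0↦6, 1↦3}  → |V|=5 |E|=3  E = 1-q->7 3-p->1 3-p->2
step 4: apply R1 at {0↦7, 1↦1}  → |V|=4 |E|=2  E = 3-p->1 3-p->2
final graph: no rule applies after step 4

Answer: 4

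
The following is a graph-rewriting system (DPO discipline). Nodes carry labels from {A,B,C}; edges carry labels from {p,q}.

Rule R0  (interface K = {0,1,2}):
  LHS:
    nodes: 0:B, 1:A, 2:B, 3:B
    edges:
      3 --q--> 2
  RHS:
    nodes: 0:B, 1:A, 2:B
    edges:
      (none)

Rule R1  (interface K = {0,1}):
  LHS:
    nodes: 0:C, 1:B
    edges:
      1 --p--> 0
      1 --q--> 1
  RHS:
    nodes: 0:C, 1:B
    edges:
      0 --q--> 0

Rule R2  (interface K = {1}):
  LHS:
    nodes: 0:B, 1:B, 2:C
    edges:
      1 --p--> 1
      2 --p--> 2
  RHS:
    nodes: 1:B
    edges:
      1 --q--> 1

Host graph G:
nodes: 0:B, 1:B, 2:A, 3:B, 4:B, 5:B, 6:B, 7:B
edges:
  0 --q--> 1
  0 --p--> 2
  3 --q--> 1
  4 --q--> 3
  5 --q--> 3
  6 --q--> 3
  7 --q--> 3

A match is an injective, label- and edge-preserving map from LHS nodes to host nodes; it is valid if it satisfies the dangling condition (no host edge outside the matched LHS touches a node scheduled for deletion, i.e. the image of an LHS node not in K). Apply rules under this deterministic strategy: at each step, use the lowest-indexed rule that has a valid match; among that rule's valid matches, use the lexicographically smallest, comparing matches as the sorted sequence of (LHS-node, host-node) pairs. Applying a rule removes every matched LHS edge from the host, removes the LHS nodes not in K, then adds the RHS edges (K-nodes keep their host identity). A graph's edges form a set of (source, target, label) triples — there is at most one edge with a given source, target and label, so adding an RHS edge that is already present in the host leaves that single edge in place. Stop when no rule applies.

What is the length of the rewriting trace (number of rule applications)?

Answer: 5

Derivation:
initial: |V|=8 |E|=7  E = 0-q->1 0-p->2 3-q->1 4-q->3 5-q->3 6-q->3 7-q->3
step 1: apply R0 at {0↦0, 1↦2, 2↦3, 3↦4}  → |V|=7 |E|=6  E = 0-q->1 0-p->2 3-q->1 5-q->3 6-q->3 7-q->3
step 2: apply R0 at {0↦0, 1↦2, 2↦3, 3↦5}  → |V|=6 |E|=5  E = 0-q->1 0-p->2 3-q->1 6-q->3 7-q->3
step 3: apply R0 at {0↦0, 1↦2, 2↦3, 3↦6}  → |V|=5 |E|=4  E = 0-q->1 0-p->2 3-q->1 7-q->3
step 4: apply R0 at {0↦0, 1↦2, 2↦3, 3↦7}  → |V|=4 |E|=3  E = 0-q->1 0-p->2 3-q->1
step 5: apply R0 at {0↦0, 1↦2, 2↦1, 3↦3}  → |V|=3 |E|=2  E = 0-q->1 0-p->2
final graph: no rule applies after step 5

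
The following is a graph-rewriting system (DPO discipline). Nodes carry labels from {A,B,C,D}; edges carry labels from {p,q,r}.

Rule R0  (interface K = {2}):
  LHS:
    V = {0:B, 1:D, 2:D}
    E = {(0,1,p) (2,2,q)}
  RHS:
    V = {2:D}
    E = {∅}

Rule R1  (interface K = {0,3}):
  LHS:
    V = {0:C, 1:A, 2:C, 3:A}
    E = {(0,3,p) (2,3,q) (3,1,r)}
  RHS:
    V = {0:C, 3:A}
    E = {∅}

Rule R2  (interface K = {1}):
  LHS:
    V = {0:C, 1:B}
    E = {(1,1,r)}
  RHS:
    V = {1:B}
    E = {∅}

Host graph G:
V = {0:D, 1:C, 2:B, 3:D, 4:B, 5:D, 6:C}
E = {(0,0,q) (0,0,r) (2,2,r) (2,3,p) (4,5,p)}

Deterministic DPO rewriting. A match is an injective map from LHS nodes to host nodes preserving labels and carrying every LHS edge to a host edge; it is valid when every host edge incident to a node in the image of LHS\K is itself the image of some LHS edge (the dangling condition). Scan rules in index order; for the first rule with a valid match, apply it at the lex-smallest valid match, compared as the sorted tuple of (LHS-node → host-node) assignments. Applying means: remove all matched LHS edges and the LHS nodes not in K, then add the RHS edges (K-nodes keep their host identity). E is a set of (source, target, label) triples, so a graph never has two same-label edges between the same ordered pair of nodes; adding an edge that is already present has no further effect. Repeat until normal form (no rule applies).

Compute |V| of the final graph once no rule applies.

Answer: 4

Derivation:
[0] host  ⇒  7 nodes, 5 edges  {0-q->0 0-r->0 2-r->2 2-p->3 4-p->5}
[1] R0 @ {0↦4, 1↦5, 2↦0}  ⇒  5 nodes, 3 edges  {0-r->0 2-r->2 2-p->3}
[2] R2 @ {0↦1, 1↦2}  ⇒  4 nodes, 2 edges  {0-r->0 2-p->3}
halt: no rule applies after step 2
NF nodes: {0:D, 2:B, 3:D, 6:C}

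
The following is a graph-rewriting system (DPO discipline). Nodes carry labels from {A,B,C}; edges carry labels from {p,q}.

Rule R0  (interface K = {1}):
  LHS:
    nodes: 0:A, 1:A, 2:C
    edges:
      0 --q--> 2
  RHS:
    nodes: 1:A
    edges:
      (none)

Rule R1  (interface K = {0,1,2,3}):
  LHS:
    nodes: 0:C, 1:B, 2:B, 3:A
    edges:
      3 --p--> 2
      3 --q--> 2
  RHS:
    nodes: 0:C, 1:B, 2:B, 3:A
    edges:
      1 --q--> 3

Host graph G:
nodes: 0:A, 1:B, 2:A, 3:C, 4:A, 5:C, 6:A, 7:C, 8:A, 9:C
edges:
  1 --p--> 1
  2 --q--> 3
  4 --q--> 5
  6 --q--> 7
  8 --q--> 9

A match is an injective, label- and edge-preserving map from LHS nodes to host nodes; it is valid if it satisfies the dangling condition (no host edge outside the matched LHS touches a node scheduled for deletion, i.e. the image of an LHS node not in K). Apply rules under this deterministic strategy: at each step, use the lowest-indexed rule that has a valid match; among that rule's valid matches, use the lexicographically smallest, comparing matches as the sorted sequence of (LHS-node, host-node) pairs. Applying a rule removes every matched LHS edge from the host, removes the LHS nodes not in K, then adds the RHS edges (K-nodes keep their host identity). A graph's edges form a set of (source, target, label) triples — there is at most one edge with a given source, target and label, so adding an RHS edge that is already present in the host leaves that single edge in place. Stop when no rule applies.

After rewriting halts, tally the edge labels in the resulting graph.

initial: |V|=10 |E|=5  E = 1-p->1 2-q->3 4-q->5 6-q->7 8-q->9
step 1: apply R0 at {0↦2, 1↦0, 2↦3}  → |V|=8 |E|=4  E = 1-p->1 4-q->5 6-q->7 8-q->9
step 2: apply R0 at {0↦4, 1↦0, 2↦5}  → |V|=6 |E|=3  E = 1-p->1 6-q->7 8-q->9
step 3: apply R0 at {0↦6, 1↦0, 2↦7}  → |V|=4 |E|=2  E = 1-p->1 8-q->9
step 4: apply R0 at {0↦8, 1↦0, 2↦9}  → |V|=2 |E|=1  E = 1-p->1
final graph: no rule applies after step 4
NF edges: [(1, 1, 'p')]

Answer: p:1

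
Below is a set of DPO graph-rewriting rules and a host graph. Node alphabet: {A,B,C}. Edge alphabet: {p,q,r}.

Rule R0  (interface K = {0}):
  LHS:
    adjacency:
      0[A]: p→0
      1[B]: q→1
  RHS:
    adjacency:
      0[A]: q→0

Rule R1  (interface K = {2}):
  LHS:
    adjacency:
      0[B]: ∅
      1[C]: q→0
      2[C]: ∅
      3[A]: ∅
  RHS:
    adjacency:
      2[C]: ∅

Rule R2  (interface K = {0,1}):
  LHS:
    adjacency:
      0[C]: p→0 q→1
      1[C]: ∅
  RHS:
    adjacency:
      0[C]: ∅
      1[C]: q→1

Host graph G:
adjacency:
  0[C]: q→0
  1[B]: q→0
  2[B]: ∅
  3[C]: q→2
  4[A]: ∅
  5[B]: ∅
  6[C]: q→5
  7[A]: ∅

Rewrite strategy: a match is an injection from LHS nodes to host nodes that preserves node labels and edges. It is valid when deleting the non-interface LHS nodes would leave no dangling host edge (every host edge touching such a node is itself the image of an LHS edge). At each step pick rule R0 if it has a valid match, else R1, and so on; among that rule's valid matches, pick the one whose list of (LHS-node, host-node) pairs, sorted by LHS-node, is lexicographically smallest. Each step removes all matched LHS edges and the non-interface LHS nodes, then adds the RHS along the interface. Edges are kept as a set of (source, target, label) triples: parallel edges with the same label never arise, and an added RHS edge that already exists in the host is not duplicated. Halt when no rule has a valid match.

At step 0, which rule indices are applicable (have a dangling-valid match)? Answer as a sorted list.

R0: no valid match — LHS pattern not found
R1: 8 valid matches — {0↦2, 1↦3, 2↦0, 3↦4}, {0↦2, 1↦3, 2↦0, 3↦7}, {0↦2, 1↦3, 2↦6, 3↦4} (+5 more)
R2: no valid match — LHS pattern not found

Answer: [R1]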